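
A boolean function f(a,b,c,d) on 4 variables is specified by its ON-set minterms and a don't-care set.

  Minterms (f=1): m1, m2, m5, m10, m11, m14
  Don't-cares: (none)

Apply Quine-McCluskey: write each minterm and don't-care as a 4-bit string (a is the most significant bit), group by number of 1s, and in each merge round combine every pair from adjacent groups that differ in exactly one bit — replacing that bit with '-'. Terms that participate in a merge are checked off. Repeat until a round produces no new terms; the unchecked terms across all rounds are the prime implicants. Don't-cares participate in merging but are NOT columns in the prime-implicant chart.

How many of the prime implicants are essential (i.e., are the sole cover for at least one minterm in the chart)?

4

size-2^0 implicants → 0001(✓)  0010(✓)  0101(✓)  1010(✓)  1011(✓)  1110(✓)
size-2^1 implicants → -010  0-01  1-10  101-
Unchecked terms (primes): -010, 0-01, 1-10, 101-
Minterm coverage:
  m1 ⊆ 0-01 [E]
  m2 ⊆ -010 [E]
  m5 ⊆ 0-01 [E]
  m10 ⊆ -010,1-10,101-
  m11 ⊆ 101- [E]
  m14 ⊆ 1-10 [E]
E = {-010, 0-01, 1-10, 101-}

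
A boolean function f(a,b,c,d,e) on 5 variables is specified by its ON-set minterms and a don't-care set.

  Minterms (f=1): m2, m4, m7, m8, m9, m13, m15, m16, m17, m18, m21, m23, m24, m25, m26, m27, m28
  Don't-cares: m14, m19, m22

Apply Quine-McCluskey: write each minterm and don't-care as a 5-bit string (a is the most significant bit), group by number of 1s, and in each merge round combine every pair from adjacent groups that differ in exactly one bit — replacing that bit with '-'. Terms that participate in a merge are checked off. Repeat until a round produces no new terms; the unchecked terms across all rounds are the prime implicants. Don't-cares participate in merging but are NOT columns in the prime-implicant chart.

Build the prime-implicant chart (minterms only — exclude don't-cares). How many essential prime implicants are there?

size-2^0 implicants → 00010(✓)  00100  00111(✓)  01000(✓)  01001(✓)  01101(✓)  01110(✓)  01111(✓)  10000(✓)  10001(✓)  10010(✓)  10011(✓)  10101(✓)  10110(✓)  10111(✓)  11000(✓)  11001(✓)  11010(✓)  11011(✓)  11100(✓)
size-2^1 implicants → -0010  -0111  -1000(✓)  -1001(✓)  0-111  01-01  0100-(✓)  011-1  0111-  1-000(✓)  1-001(✓)  1-010(✓)  1-011(✓)  10-01(✓)  10-10(✓)  10-11(✓)  100-0(✓)  100-1(✓)  1000-(✓)  1001-(✓)  101-1(✓)  1011-(✓)  11-00  110-0(✓)  110-1(✓)  1100-(✓)  1101-(✓)
size-2^2 implicants → -100-  1-0-0(✓)  1-0-1(✓)  1-00-(✓)  1-01-(✓)  10--1  10-1-  100--(✓)  110--(✓)
size-2^3 implicants → 1-0--
Unchecked terms (primes): -0010, -0111, -100-, 0-111, 00100, 01-01, 011-1, 0111-, 1-0--, 10--1, 10-1-, 11-00
Minterm coverage:
  m2 ⊆ -0010 [E]
  m4 ⊆ 00100 [E]
  m7 ⊆ -0111,0-111
  m8 ⊆ -100- [E]
  m9 ⊆ -100-,01-01
  m13 ⊆ 01-01,011-1
  m15 ⊆ 0-111,011-1,0111-
  m16 ⊆ 1-0-- [E]
  m17 ⊆ 1-0--,10--1
  m18 ⊆ -0010,1-0--,10-1-
  m21 ⊆ 10--1 [E]
  m23 ⊆ -0111,10--1,10-1-
  m24 ⊆ -100-,1-0--,11-00
  m25 ⊆ -100-,1-0--
  m26 ⊆ 1-0-- [E]
  m27 ⊆ 1-0-- [E]
  m28 ⊆ 11-00 [E]
E = {-0010, -100-, 00100, 1-0--, 10--1, 11-00}

6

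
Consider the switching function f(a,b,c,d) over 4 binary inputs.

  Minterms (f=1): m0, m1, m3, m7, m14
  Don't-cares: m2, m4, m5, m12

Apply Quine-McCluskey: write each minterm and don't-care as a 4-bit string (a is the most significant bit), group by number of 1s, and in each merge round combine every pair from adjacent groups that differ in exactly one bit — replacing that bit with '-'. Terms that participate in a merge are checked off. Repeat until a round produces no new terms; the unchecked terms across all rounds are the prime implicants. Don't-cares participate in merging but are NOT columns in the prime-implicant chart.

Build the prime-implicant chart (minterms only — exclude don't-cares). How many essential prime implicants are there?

2

[col 0] 0000*, 0001*, 0010*, 0011*, 0100*, 0101*, 0111*, 1100*, 1110*
[col 1] -100, 0-00*, 0-01*, 0-11*, 00-0*, 00-1*, 000-*, 001-*, 01-1*, 010-*, 11-0
[col 2] 0--1, 0-0-, 00--
Prime implicants: -100, 0--1, 0-0-, 00--, 11-0
PI chart (minterm → PIs covering it):
  0 | 0-0-,00--
  1 | 0--1,0-0-,00--
  3 | 0--1,00--
  7 | 0--1  (sole → essential)
  14 | 11-0  (sole → essential)
Essential prime implicants: 0--1, 11-0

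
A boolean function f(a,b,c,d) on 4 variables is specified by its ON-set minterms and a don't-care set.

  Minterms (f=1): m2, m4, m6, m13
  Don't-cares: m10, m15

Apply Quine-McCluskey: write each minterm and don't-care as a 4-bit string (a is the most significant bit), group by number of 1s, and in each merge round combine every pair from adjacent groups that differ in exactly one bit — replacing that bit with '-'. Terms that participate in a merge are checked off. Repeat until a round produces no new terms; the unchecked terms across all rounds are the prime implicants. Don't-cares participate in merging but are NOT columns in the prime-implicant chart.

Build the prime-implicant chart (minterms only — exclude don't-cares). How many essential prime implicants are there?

size-2^0 implicants → 0010(✓)  0100(✓)  0110(✓)  1010(✓)  1101(✓)  1111(✓)
size-2^1 implicants → -010  0-10  01-0  11-1
Unchecked terms (primes): -010, 0-10, 01-0, 11-1
Minterm coverage:
  m2 ⊆ -010,0-10
  m4 ⊆ 01-0 [E]
  m6 ⊆ 0-10,01-0
  m13 ⊆ 11-1 [E]
E = {01-0, 11-1}

2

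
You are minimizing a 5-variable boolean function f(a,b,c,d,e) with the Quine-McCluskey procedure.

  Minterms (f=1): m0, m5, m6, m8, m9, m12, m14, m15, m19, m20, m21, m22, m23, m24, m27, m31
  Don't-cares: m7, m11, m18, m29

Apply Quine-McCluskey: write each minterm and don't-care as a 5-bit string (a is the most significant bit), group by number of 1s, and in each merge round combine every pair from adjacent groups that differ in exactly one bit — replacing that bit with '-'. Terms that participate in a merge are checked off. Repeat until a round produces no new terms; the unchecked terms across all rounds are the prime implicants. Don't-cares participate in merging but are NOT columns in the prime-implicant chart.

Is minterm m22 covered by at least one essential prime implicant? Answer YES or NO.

YES

Round 0: 00000✓ 00101✓ 00110✓ 00111✓ 01000✓ 01001✓ 01011✓ 01100✓ 01110✓ 01111✓ 10010✓ 10011✓ 10100✓ 10101✓ 10110✓ 10111✓ 11000✓ 11011✓ 11101✓ 11111✓
Round 1: -0101✓ -0110✓ -0111✓ -1000 -1011✓ -1111✓ 0-000 0-110✓ 0-111✓ 001-1✓ 0011-✓ 01-00 01-11✓ 010-1 0100- 011-0 0111-✓ 1-011✓ 1-101✓ 1-111✓ 10-10✓ 10-11✓ 1001-✓ 101-0✓ 101-1✓ 1010-✓ 1011-✓ 11-11✓ 111-1✓
Round 2: --111 -01-1 -011- -1-11 0-11- 1--11 1-1-1 10-1- 101--
PIs = {--111, -01-1, -011-, -1-11, -1000, 0-000, 0-11-, 01-00, 010-1, 0100-, 011-0, 1--11, 1-1-1, 10-1-, 101--}
Coverage chart:
  m0: 0-000 ←essential
  m5: -01-1 ←essential
  m6: -011-,0-11-
  m8: -1000,0-000,01-00,0100-
  m9: 010-1,0100-
  m12: 01-00,011-0
  m14: 0-11-,011-0
  m15: --111,-1-11,0-11-
  m19: 1--11,10-1-
  m20: 101-- ←essential
  m21: -01-1,1-1-1,101--
  m22: -011-,10-1-,101--
  m23: --111,-01-1,-011-,1--11,1-1-1,10-1-,101--
  m24: -1000 ←essential
  m27: -1-11,1--11
  m31: --111,-1-11,1--11,1-1-1
Essential: -01-1, -1000, 0-000, 101--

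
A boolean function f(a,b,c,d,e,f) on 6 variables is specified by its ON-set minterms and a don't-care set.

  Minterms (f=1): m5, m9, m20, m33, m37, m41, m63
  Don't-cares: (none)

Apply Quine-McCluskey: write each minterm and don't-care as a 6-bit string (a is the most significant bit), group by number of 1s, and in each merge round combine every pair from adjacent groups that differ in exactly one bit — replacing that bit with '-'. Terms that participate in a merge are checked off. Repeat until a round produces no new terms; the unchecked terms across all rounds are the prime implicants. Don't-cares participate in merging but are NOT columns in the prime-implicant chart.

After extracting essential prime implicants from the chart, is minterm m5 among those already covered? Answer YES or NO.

size-2^0 implicants → 000101(✓)  001001(✓)  010100  100001(✓)  100101(✓)  101001(✓)  111111
size-2^1 implicants → -00101  -01001  10-001  100-01
Unchecked terms (primes): -00101, -01001, 010100, 10-001, 100-01, 111111
Minterm coverage:
  m5 ⊆ -00101 [E]
  m9 ⊆ -01001 [E]
  m20 ⊆ 010100 [E]
  m33 ⊆ 10-001,100-01
  m37 ⊆ -00101,100-01
  m41 ⊆ -01001,10-001
  m63 ⊆ 111111 [E]
E = {-00101, -01001, 010100, 111111}

YES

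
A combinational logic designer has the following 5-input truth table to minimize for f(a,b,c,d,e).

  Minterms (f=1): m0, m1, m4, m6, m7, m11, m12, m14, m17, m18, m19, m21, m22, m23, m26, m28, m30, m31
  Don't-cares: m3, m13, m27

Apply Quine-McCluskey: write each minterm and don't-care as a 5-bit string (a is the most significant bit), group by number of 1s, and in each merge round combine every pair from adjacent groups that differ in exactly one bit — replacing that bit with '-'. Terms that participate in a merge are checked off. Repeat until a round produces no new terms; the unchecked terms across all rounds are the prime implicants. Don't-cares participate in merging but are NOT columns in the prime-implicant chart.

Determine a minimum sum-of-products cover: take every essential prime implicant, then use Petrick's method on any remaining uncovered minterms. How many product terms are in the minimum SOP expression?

7

Round 0: 00000✓ 00001✓ 00011✓ 00100✓ 00110✓ 00111✓ 01011✓ 01100✓ 01101✓ 01110✓ 10001✓ 10010✓ 10011✓ 10101✓ 10110✓ 10111✓ 11010✓ 11011✓ 11100✓ 11110✓ 11111✓
Round 1: -0001✓ -0011✓ -0110✓ -0111✓ -1011✓ -1100✓ -1110✓ 0-011✓ 0-100✓ 0-110✓ 00-00 00-11✓ 000-1✓ 0000- 001-0✓ 0011-✓ 011-0✓ 0110- 1-010✓ 1-011✓ 1-110✓ 1-111✓ 10-01✓ 10-10✓ 10-11✓ 100-1✓ 1001-✓ 101-1✓ 1011-✓ 11-10✓ 11-11✓ 1101-✓ 111-0✓ 1111-✓
Round 2: --011 --110 -0-11 -00-1 -011- -11-0 0-1-0 1--10✓ 1--11✓ 1-01-✓ 1-11-✓ 10--1 10-1-✓ 11-1-✓
Round 3: 1--1-
PIs = {--011, --110, -0-11, -00-1, -011-, -11-0, 0-1-0, 00-00, 0000-, 0110-, 1--1-, 10--1}
Coverage chart:
  m0: 00-00,0000-
  m1: -00-1,0000-
  m4: 0-1-0,00-00
  m6: --110,-011-,0-1-0
  m7: -0-11,-011-
  m11: --011 ←essential
  m12: -11-0,0-1-0,0110-
  m14: --110,-11-0,0-1-0
  m17: -00-1,10--1
  m18: 1--1- ←essential
  m19: --011,-0-11,-00-1,1--1-,10--1
  m21: 10--1 ←essential
  m22: --110,-011-,1--1-
  m23: -0-11,-011-,1--1-,10--1
  m26: 1--1- ←essential
  m28: -11-0 ←essential
  m30: --110,-11-0,1--1-
  m31: 1--1- ←essential
Essential: --011, -11-0, 1--1-, 10--1
Petrick residual → -0-11, 0-1-0, 0000-
Min cover (7 terms): c'de + b'de + bce' + a'ce' + a'b'c'd' + ad + ab'e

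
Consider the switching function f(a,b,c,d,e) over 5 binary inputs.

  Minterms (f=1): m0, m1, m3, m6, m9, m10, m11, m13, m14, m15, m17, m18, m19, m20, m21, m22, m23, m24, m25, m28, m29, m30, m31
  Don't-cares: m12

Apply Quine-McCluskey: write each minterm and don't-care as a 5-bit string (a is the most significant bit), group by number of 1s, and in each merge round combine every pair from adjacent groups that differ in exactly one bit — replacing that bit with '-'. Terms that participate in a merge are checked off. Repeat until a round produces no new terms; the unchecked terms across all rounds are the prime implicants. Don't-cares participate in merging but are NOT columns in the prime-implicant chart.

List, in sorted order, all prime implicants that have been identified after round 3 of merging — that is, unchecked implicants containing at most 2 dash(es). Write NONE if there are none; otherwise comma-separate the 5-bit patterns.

--001, --110, -00-1, -1-01, 0-0-1, 0000-, 01--1, 01-1-, 1--01, 10--1, 10-1-, 11-0-

Round 0: 00000✓ 00001✓ 00011✓ 00110✓ 01001✓ 01010✓ 01011✓ 01100✓ 01101✓ 01110✓ 01111✓ 10001✓ 10010✓ 10011✓ 10100✓ 10101✓ 10110✓ 10111✓ 11000✓ 11001✓ 11100✓ 11101✓ 11110✓ 11111✓
Round 1: -0001✓ -0011✓ -0110✓ -1001✓ -1100✓ -1101✓ -1110✓ -1111✓ 0-001✓ 0-011✓ 0-110✓ 000-1✓ 0000- 01-01✓ 01-10✓ 01-11✓ 010-1✓ 0101-✓ 011-0✓ 011-1✓ 0110-✓ 0111-✓ 1-001✓ 1-100✓ 1-101✓ 1-110✓ 1-111✓ 10-01✓ 10-10✓ 10-11✓ 100-1✓ 1001-✓ 101-0✓ 101-1✓ 1010-✓ 1011-✓ 11-00✓ 11-01✓ 1100-✓ 111-0✓ 111-1✓ 1110-✓ 1111-✓
Round 2: --001 --110 -00-1 -1-01 -11-0✓ -11-1✓ -110-✓ -111-✓ 0-0-1 01--1 01-1- 011--✓ 1--01 1-1-0✓ 1-1-1✓ 1-10-✓ 1-11-✓ 10--1 10-1- 101--✓ 11-0- 111--✓
Round 3: -11-- 1-1--
PIs = {--001, --110, -00-1, -1-01, -11--, 0-0-1, 0000-, 01--1, 01-1-, 1--01, 1-1--, 10--1, 10-1-, 11-0-}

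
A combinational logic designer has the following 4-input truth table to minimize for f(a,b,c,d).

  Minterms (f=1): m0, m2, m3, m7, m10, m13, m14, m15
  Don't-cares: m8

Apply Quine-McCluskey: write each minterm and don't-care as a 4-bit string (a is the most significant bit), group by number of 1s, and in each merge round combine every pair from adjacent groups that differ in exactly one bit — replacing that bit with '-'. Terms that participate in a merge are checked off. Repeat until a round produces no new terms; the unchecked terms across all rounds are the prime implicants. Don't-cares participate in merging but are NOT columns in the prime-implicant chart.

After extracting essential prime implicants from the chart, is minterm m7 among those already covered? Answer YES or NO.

NO

[col 0] 0000*, 0010*, 0011*, 0111*, 1000*, 1010*, 1101*, 1110*, 1111*
[col 1] -000*, -010*, -111, 0-11, 00-0*, 001-, 1-10, 10-0*, 11-1, 111-
[col 2] -0-0
Prime implicants: -0-0, -111, 0-11, 001-, 1-10, 11-1, 111-
PI chart (minterm → PIs covering it):
  0 | -0-0  (sole → essential)
  2 | -0-0,001-
  3 | 0-11,001-
  7 | -111,0-11
  10 | -0-0,1-10
  13 | 11-1  (sole → essential)
  14 | 1-10,111-
  15 | -111,11-1,111-
Essential prime implicants: -0-0, 11-1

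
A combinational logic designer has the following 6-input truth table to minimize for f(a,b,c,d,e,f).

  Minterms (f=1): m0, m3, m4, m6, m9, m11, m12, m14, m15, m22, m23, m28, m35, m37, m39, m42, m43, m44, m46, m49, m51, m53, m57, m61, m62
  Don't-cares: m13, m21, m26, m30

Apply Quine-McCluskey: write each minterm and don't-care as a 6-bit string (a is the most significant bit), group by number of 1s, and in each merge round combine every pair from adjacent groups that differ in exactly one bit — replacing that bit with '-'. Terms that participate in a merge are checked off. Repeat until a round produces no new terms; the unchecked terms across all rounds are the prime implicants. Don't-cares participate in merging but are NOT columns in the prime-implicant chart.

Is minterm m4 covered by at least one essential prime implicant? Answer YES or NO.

size-2^0 implicants → 000000(✓)  000011(✓)  000100(✓)  000110(✓)  001001(✓)  001011(✓)  001100(✓)  001101(✓)  001110(✓)  001111(✓)  010101(✓)  010110(✓)  010111(✓)  011010(✓)  011100(✓)  011110(✓)  100011(✓)  100101(✓)  100111(✓)  101010(✓)  101011(✓)  101100(✓)  101110(✓)  110001(✓)  110011(✓)  110101(✓)  111001(✓)  111101(✓)  111110(✓)
size-2^1 implicants → -00011(✓)  -01011(✓)  -01100(✓)  -01110(✓)  -10101  -11110(✓)  0-0110(✓)  0-1100(✓)  0-1110(✓)  00-011(✓)  00-100(✓)  00-110(✓)  000-00  0001-0(✓)  001-01(✓)  001-11(✓)  0010-1(✓)  0011-0(✓)  0011-1(✓)  00110-(✓)  00111-(✓)  01-110(✓)  0101-1  01011-  011-10  0111-0(✓)  1-0011  1-0101  1-1110(✓)  10-011(✓)  100-11  1001-1  101-10  10101-  1011-0(✓)  11-001(✓)  11-101(✓)  110-01(✓)  1100-1  111-01(✓)
size-2^2 implicants → --1110  -0-011  -011-0  0--110  0-11-0  00-1-0  001--1  0011--  11--01
Unchecked terms (primes): --1110, -0-011, -011-0, -10101, 0--110, 0-11-0, 00-1-0, 000-00, 001--1, 0011--, 0101-1, 01011-, 011-10, 1-0011, 1-0101, 100-11, 1001-1, 101-10, 10101-, 11--01, 1100-1
Minterm coverage:
  m0 ⊆ 000-00 [E]
  m3 ⊆ -0-011 [E]
  m4 ⊆ 00-1-0,000-00
  m6 ⊆ 0--110,00-1-0
  m9 ⊆ 001--1 [E]
  m11 ⊆ -0-011,001--1
  m12 ⊆ -011-0,0-11-0,00-1-0,0011--
  m14 ⊆ --1110,-011-0,0--110,0-11-0,00-1-0,0011--
  m15 ⊆ 001--1,0011--
  m22 ⊆ 0--110,01011-
  m23 ⊆ 0101-1,01011-
  m28 ⊆ 0-11-0 [E]
  m35 ⊆ -0-011,1-0011,100-11
  m37 ⊆ 1-0101,1001-1
  m39 ⊆ 100-11,1001-1
  m42 ⊆ 101-10,10101-
  m43 ⊆ -0-011,10101-
  m44 ⊆ -011-0 [E]
  m46 ⊆ --1110,-011-0,101-10
  m49 ⊆ 11--01,1100-1
  m51 ⊆ 1-0011,1100-1
  m53 ⊆ -10101,1-0101,11--01
  m57 ⊆ 11--01 [E]
  m61 ⊆ 11--01 [E]
  m62 ⊆ --1110 [E]
E = {--1110, -0-011, -011-0, 0-11-0, 000-00, 001--1, 11--01}

YES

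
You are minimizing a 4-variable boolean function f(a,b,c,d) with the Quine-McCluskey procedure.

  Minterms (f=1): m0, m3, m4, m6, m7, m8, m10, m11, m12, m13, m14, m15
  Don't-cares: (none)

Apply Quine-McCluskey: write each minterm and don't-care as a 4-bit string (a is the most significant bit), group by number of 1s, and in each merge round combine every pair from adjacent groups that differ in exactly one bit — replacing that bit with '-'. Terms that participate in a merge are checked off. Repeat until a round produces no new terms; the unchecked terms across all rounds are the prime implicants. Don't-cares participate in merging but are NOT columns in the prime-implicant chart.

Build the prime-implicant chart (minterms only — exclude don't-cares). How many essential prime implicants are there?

3

size-2^0 implicants → 0000(✓)  0011(✓)  0100(✓)  0110(✓)  0111(✓)  1000(✓)  1010(✓)  1011(✓)  1100(✓)  1101(✓)  1110(✓)  1111(✓)
size-2^1 implicants → -000(✓)  -011(✓)  -100(✓)  -110(✓)  -111(✓)  0-00(✓)  0-11(✓)  01-0(✓)  011-(✓)  1-00(✓)  1-10(✓)  1-11(✓)  10-0(✓)  101-(✓)  11-0(✓)  11-1(✓)  110-(✓)  111-(✓)
size-2^2 implicants → --00  --11  -1-0  -11-  1--0  1-1-  11--
Unchecked terms (primes): --00, --11, -1-0, -11-, 1--0, 1-1-, 11--
Minterm coverage:
  m0 ⊆ --00 [E]
  m3 ⊆ --11 [E]
  m4 ⊆ --00,-1-0
  m6 ⊆ -1-0,-11-
  m7 ⊆ --11,-11-
  m8 ⊆ --00,1--0
  m10 ⊆ 1--0,1-1-
  m11 ⊆ --11,1-1-
  m12 ⊆ --00,-1-0,1--0,11--
  m13 ⊆ 11-- [E]
  m14 ⊆ -1-0,-11-,1--0,1-1-,11--
  m15 ⊆ --11,-11-,1-1-,11--
E = {--00, --11, 11--}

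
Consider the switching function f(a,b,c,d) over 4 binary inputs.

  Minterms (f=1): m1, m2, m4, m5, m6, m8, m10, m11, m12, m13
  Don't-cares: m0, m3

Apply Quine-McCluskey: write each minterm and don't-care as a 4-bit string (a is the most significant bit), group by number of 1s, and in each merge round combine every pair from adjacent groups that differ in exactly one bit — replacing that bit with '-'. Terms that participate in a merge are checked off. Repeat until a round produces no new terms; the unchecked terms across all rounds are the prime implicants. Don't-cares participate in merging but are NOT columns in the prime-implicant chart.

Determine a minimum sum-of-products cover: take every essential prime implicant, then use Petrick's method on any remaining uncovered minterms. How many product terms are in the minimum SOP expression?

Round 0: 0000✓ 0001✓ 0010✓ 0011✓ 0100✓ 0101✓ 0110✓ 1000✓ 1010✓ 1011✓ 1100✓ 1101✓
Round 1: -000✓ -010✓ -011✓ -100✓ -101✓ 0-00✓ 0-01✓ 0-10✓ 00-0✓ 00-1✓ 000-✓ 001-✓ 01-0✓ 010-✓ 1-00✓ 10-0✓ 101-✓ 110-✓
Round 2: --00 -0-0 -01- -10- 0--0 0-0- 00--
PIs = {--00, -0-0, -01-, -10-, 0--0, 0-0-, 00--}
Coverage chart:
  m1: 0-0-,00--
  m2: -0-0,-01-,0--0,00--
  m4: --00,-10-,0--0,0-0-
  m5: -10-,0-0-
  m6: 0--0 ←essential
  m8: --00,-0-0
  m10: -0-0,-01-
  m11: -01- ←essential
  m12: --00,-10-
  m13: -10- ←essential
Essential: -01-, -10-, 0--0
Petrick residual → --00, 0-0-
Min cover (5 terms): c'd' + b'c + bc' + a'd' + a'c'

5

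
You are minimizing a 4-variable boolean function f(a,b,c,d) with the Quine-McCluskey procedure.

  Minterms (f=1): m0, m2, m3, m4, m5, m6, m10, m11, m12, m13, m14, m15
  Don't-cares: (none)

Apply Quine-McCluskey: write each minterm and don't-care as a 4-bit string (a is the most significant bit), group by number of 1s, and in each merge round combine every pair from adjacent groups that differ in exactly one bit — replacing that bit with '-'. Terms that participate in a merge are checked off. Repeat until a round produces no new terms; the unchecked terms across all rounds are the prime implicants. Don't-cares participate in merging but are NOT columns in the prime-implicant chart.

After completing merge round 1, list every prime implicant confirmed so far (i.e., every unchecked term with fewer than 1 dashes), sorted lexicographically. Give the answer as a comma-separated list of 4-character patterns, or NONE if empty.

NONE

Round 0: 0000✓ 0010✓ 0011✓ 0100✓ 0101✓ 0110✓ 1010✓ 1011✓ 1100✓ 1101✓ 1110✓ 1111✓
Round 1: -010✓ -011✓ -100✓ -101✓ -110✓ 0-00✓ 0-10✓ 00-0✓ 001-✓ 01-0✓ 010-✓ 1-10✓ 1-11✓ 101-✓ 11-0✓ 11-1✓ 110-✓ 111-✓
Round 2: --10 -01- -1-0 -10- 0--0 1-1- 11--
PIs = {--10, -01-, -1-0, -10-, 0--0, 1-1-, 11--}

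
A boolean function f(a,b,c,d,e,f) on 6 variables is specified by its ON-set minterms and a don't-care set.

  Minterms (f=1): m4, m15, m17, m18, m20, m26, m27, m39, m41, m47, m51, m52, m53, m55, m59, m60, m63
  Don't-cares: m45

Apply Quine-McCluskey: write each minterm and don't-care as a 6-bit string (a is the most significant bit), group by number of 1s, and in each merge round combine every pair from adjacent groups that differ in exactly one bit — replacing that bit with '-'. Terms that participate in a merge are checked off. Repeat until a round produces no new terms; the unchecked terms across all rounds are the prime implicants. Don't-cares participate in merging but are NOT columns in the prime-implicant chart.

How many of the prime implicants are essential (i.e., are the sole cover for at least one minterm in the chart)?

size-2^0 implicants → 000100(✓)  001111(✓)  010001  010010(✓)  010100(✓)  011010(✓)  011011(✓)  100111(✓)  101001(✓)  101101(✓)  101111(✓)  110011(✓)  110100(✓)  110101(✓)  110111(✓)  111011(✓)  111100(✓)  111111(✓)
size-2^1 implicants → -01111  -10100  -11011  0-0100  01-010  01101-  1-0111(✓)  1-1111(✓)  10-111(✓)  101-01  1011-1  11-011(✓)  11-100  11-111(✓)  110-11(✓)  1101-1  11010-  111-11(✓)
size-2^2 implicants → 1--111  11--11
Unchecked terms (primes): -01111, -10100, -11011, 0-0100, 01-010, 010001, 01101-, 1--111, 101-01, 1011-1, 11--11, 11-100, 1101-1, 11010-
Minterm coverage:
  m4 ⊆ 0-0100 [E]
  m15 ⊆ -01111 [E]
  m17 ⊆ 010001 [E]
  m18 ⊆ 01-010 [E]
  m20 ⊆ -10100,0-0100
  m26 ⊆ 01-010,01101-
  m27 ⊆ -11011,01101-
  m39 ⊆ 1--111 [E]
  m41 ⊆ 101-01 [E]
  m47 ⊆ -01111,1--111,1011-1
  m51 ⊆ 11--11 [E]
  m52 ⊆ -10100,11-100,11010-
  m53 ⊆ 1101-1,11010-
  m55 ⊆ 1--111,11--11,1101-1
  m59 ⊆ -11011,11--11
  m60 ⊆ 11-100 [E]
  m63 ⊆ 1--111,11--11
E = {-01111, 0-0100, 01-010, 010001, 1--111, 101-01, 11--11, 11-100}

8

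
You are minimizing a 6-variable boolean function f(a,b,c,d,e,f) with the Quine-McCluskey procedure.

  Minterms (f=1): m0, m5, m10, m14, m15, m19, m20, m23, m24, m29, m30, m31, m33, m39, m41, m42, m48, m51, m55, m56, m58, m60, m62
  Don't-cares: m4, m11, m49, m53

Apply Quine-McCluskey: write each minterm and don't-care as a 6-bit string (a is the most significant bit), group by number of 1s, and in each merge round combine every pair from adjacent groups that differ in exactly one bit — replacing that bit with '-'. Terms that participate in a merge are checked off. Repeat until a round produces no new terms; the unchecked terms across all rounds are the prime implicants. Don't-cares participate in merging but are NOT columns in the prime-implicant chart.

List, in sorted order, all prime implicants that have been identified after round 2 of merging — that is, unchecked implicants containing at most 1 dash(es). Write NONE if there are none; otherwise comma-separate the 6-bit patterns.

[col 0] 000000*, 000100*, 000101*, 001010*, 001011*, 001110*, 001111*, 010011*, 010100*, 010111*, 011000*, 011101*, 011110*, 011111*, 100001*, 100111*, 101001*, 101010*, 110000*, 110001*, 110011*, 110101*, 110111*, 111000*, 111010*, 111100*, 111110*
[col 1] -01010, -10011*, -10111*, -11000, -11110, 0-0100, 0-1110*, 0-1111*, 000-00, 00010-, 001-10*, 001-11*, 00101-*, 00111-*, 01-111, 010-11*, 0111-1, 01111-*, 1-0001, 1-0111, 1-1010, 10-001, 11-000, 110-01*, 110-11*, 1100-1*, 11000-, 1101-1*, 111-00*, 111-10*, 1110-0*, 1111-0*
[col 2] -10-11, 0-111-, 001-1-, 110--1, 111--0
Prime implicants: -01010, -10-11, -11000, -11110, 0-0100, 0-111-, 000-00, 00010-, 001-1-, 01-111, 0111-1, 1-0001, 1-0111, 1-1010, 10-001, 11-000, 110--1, 11000-, 111--0

-01010, -11000, -11110, 0-0100, 000-00, 00010-, 01-111, 0111-1, 1-0001, 1-0111, 1-1010, 10-001, 11-000, 11000-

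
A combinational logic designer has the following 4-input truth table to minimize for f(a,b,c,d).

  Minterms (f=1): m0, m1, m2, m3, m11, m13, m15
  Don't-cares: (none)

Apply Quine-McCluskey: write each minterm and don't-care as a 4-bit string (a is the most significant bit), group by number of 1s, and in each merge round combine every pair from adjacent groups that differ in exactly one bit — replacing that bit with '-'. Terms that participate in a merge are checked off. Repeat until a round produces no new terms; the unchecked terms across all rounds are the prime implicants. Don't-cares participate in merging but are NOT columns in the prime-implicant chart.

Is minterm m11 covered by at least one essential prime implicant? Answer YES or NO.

NO

Round 0: 0000✓ 0001✓ 0010✓ 0011✓ 1011✓ 1101✓ 1111✓
Round 1: -011 00-0✓ 00-1✓ 000-✓ 001-✓ 1-11 11-1
Round 2: 00--
PIs = {-011, 00--, 1-11, 11-1}
Coverage chart:
  m0: 00-- ←essential
  m1: 00-- ←essential
  m2: 00-- ←essential
  m3: -011,00--
  m11: -011,1-11
  m13: 11-1 ←essential
  m15: 1-11,11-1
Essential: 00--, 11-1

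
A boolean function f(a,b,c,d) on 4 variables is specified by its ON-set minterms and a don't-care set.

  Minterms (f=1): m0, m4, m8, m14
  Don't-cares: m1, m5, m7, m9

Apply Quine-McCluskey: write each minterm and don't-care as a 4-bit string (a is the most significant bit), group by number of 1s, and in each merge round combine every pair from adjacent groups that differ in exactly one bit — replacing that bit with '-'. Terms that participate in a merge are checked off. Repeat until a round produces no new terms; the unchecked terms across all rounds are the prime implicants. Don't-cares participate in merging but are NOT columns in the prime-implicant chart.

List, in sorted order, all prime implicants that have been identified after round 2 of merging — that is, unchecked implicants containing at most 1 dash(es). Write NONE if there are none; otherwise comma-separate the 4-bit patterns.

01-1, 1110

[col 0] 0000*, 0001*, 0100*, 0101*, 0111*, 1000*, 1001*, 1110
[col 1] -000*, -001*, 0-00*, 0-01*, 000-*, 01-1, 010-*, 100-*
[col 2] -00-, 0-0-
Prime implicants: -00-, 0-0-, 01-1, 1110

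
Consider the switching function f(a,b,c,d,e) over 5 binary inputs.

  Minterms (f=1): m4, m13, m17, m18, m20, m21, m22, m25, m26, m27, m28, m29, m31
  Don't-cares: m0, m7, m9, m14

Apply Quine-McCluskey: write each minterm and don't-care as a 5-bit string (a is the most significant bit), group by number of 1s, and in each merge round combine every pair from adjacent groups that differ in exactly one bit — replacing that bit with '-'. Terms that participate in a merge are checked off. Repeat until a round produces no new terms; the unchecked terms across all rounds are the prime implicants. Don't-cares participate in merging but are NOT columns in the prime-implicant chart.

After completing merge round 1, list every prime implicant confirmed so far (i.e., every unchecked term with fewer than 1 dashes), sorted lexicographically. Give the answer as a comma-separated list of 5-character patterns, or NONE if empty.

00111, 01110

Round 0: 00000✓ 00100✓ 00111 01001✓ 01101✓ 01110 10001✓ 10010✓ 10100✓ 10101✓ 10110✓ 11001✓ 11010✓ 11011✓ 11100✓ 11101✓ 11111✓
Round 1: -0100 -1001✓ -1101✓ 00-00 01-01✓ 1-001✓ 1-010 1-100✓ 1-101✓ 10-01✓ 10-10 101-0 1010-✓ 11-01✓ 11-11✓ 110-1✓ 1101- 111-1✓ 1110-✓
Round 2: -1-01 1--01 1-10- 11--1
PIs = {-0100, -1-01, 00-00, 00111, 01110, 1--01, 1-010, 1-10-, 10-10, 101-0, 11--1, 1101-}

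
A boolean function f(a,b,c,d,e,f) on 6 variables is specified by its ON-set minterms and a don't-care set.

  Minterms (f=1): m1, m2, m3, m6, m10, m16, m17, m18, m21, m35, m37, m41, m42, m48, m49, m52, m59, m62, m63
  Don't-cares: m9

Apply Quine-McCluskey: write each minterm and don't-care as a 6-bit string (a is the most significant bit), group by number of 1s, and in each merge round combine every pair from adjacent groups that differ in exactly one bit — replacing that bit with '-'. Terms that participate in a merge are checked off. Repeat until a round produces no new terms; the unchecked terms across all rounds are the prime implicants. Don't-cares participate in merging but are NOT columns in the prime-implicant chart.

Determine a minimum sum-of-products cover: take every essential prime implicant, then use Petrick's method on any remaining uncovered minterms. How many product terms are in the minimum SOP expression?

[col 0] 000001*, 000010*, 000011*, 000110*, 001001*, 001010*, 010000*, 010001*, 010010*, 010101*, 100011*, 100101, 101001*, 101010*, 110000*, 110001*, 110100*, 111011*, 111110*, 111111*
[col 1] -00011, -01001, -01010, -10000*, -10001*, 0-0001, 0-0010, 00-001, 00-010, 000-10, 0000-1, 00001-, 010-01, 0100-0, 01000-*, 110-00, 11000-*, 111-11, 11111-
[col 2] -1000-
Prime implicants: -00011, -01001, -01010, -1000-, 0-0001, 0-0010, 00-001, 00-010, 000-10, 0000-1, 00001-, 010-01, 0100-0, 100101, 110-00, 111-11, 11111-
PI chart (minterm → PIs covering it):
  1 | 0-0001,00-001,0000-1
  2 | 0-0010,00-010,000-10,00001-
  3 | -00011,0000-1,00001-
  6 | 000-10  (sole → essential)
  10 | -01010,00-010
  16 | -1000-,0100-0
  17 | -1000-,0-0001,010-01
  18 | 0-0010,0100-0
  21 | 010-01  (sole → essential)
  35 | -00011  (sole → essential)
  37 | 100101  (sole → essential)
  41 | -01001  (sole → essential)
  42 | -01010  (sole → essential)
  48 | -1000-,110-00
  49 | -1000-  (sole → essential)
  52 | 110-00  (sole → essential)
  59 | 111-11  (sole → essential)
  62 | 11111-  (sole → essential)
  63 | 111-11,11111-
Essential prime implicants: -00011, -01001, -01010, -1000-, 000-10, 010-01, 100101, 110-00, 111-11, 11111-
Petrick residual → 0-0001, 0-0010
Minimum SOP uses 12 PIs: b'c'd'ef + b'cd'e'f + b'cd'ef' + bc'd'e' + a'c'd'e'f + a'c'd'ef' + a'b'c'ef' + a'bc'e'f + ab'c'de'f + abc'e'f' + abcef + abcde

12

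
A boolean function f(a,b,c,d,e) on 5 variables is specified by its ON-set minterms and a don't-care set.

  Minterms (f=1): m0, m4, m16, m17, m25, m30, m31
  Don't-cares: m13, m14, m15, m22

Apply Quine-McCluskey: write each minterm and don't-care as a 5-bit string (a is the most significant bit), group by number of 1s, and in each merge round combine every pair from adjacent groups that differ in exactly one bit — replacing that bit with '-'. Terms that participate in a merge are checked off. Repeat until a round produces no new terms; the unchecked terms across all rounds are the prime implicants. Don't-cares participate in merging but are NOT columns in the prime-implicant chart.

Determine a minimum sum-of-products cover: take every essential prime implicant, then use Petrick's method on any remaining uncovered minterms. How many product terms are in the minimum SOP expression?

size-2^0 implicants → 00000(✓)  00100(✓)  01101(✓)  01110(✓)  01111(✓)  10000(✓)  10001(✓)  10110(✓)  11001(✓)  11110(✓)  11111(✓)
size-2^1 implicants → -0000  -1110(✓)  -1111(✓)  00-00  011-1  0111-(✓)  1-001  1-110  1000-  1111-(✓)
size-2^2 implicants → -111-
Unchecked terms (primes): -0000, -111-, 00-00, 011-1, 1-001, 1-110, 1000-
Minterm coverage:
  m0 ⊆ -0000,00-00
  m4 ⊆ 00-00 [E]
  m16 ⊆ -0000,1000-
  m17 ⊆ 1-001,1000-
  m25 ⊆ 1-001 [E]
  m30 ⊆ -111-,1-110
  m31 ⊆ -111- [E]
E = {-111-, 00-00, 1-001}
Petrick residual → -0000
Cover = b'c'd'e' + bcd + a'b'd'e' + ac'd'e  |cover|=4

4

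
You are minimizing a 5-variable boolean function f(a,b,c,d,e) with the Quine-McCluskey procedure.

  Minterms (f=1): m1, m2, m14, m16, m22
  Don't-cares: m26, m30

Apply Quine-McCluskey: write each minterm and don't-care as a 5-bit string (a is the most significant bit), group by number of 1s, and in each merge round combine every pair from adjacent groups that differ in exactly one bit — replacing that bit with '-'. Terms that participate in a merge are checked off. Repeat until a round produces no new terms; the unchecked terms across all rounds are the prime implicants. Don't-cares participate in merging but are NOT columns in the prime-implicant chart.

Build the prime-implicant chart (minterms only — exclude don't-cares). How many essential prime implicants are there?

[col 0] 00001, 00010, 01110*, 10000, 10110*, 11010*, 11110*
[col 1] -1110, 1-110, 11-10
Prime implicants: -1110, 00001, 00010, 1-110, 10000, 11-10
PI chart (minterm → PIs covering it):
  1 | 00001  (sole → essential)
  2 | 00010  (sole → essential)
  14 | -1110  (sole → essential)
  16 | 10000  (sole → essential)
  22 | 1-110  (sole → essential)
Essential prime implicants: -1110, 00001, 00010, 1-110, 10000

5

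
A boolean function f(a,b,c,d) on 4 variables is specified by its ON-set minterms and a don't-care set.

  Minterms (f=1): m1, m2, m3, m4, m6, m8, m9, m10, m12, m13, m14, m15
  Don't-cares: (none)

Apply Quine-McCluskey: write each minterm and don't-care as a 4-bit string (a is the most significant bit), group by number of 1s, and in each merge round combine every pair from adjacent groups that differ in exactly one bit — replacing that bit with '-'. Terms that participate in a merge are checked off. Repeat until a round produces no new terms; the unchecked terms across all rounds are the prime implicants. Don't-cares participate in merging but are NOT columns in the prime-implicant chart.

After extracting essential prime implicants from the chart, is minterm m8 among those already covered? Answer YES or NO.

size-2^0 implicants → 0001(✓)  0010(✓)  0011(✓)  0100(✓)  0110(✓)  1000(✓)  1001(✓)  1010(✓)  1100(✓)  1101(✓)  1110(✓)  1111(✓)
size-2^1 implicants → -001  -010(✓)  -100(✓)  -110(✓)  0-10(✓)  00-1  001-  01-0(✓)  1-00(✓)  1-01(✓)  1-10(✓)  10-0(✓)  100-(✓)  11-0(✓)  11-1(✓)  110-(✓)  111-(✓)
size-2^2 implicants → --10  -1-0  1--0  1-0-  11--
Unchecked terms (primes): --10, -001, -1-0, 00-1, 001-, 1--0, 1-0-, 11--
Minterm coverage:
  m1 ⊆ -001,00-1
  m2 ⊆ --10,001-
  m3 ⊆ 00-1,001-
  m4 ⊆ -1-0 [E]
  m6 ⊆ --10,-1-0
  m8 ⊆ 1--0,1-0-
  m9 ⊆ -001,1-0-
  m10 ⊆ --10,1--0
  m12 ⊆ -1-0,1--0,1-0-,11--
  m13 ⊆ 1-0-,11--
  m14 ⊆ --10,-1-0,1--0,11--
  m15 ⊆ 11-- [E]
E = {-1-0, 11--}

NO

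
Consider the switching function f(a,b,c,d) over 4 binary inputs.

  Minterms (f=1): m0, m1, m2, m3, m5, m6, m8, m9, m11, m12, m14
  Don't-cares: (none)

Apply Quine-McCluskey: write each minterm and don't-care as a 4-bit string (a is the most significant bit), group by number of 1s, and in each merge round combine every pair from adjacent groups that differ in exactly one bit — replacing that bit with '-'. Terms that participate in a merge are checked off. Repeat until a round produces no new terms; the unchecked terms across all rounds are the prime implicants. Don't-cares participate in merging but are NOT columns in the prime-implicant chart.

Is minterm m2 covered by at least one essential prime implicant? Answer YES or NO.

NO

size-2^0 implicants → 0000(✓)  0001(✓)  0010(✓)  0011(✓)  0101(✓)  0110(✓)  1000(✓)  1001(✓)  1011(✓)  1100(✓)  1110(✓)
size-2^1 implicants → -000(✓)  -001(✓)  -011(✓)  -110  0-01  0-10  00-0(✓)  00-1(✓)  000-(✓)  001-(✓)  1-00  10-1(✓)  100-(✓)  11-0
size-2^2 implicants → -0-1  -00-  00--
Unchecked terms (primes): -0-1, -00-, -110, 0-01, 0-10, 00--, 1-00, 11-0
Minterm coverage:
  m0 ⊆ -00-,00--
  m1 ⊆ -0-1,-00-,0-01,00--
  m2 ⊆ 0-10,00--
  m3 ⊆ -0-1,00--
  m5 ⊆ 0-01 [E]
  m6 ⊆ -110,0-10
  m8 ⊆ -00-,1-00
  m9 ⊆ -0-1,-00-
  m11 ⊆ -0-1 [E]
  m12 ⊆ 1-00,11-0
  m14 ⊆ -110,11-0
E = {-0-1, 0-01}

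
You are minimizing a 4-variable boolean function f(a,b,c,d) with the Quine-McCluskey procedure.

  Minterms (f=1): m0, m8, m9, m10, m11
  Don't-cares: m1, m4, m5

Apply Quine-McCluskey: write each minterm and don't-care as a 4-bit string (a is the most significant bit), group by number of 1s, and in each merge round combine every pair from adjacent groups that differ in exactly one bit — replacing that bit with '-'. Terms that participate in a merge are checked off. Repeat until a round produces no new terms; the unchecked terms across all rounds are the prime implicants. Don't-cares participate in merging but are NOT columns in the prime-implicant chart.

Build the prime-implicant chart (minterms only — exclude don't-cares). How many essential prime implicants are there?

1

Round 0: 0000✓ 0001✓ 0100✓ 0101✓ 1000✓ 1001✓ 1010✓ 1011✓
Round 1: -000✓ -001✓ 0-00✓ 0-01✓ 000-✓ 010-✓ 10-0✓ 10-1✓ 100-✓ 101-✓
Round 2: -00- 0-0- 10--
PIs = {-00-, 0-0-, 10--}
Coverage chart:
  m0: -00-,0-0-
  m8: -00-,10--
  m9: -00-,10--
  m10: 10-- ←essential
  m11: 10-- ←essential
Essential: 10--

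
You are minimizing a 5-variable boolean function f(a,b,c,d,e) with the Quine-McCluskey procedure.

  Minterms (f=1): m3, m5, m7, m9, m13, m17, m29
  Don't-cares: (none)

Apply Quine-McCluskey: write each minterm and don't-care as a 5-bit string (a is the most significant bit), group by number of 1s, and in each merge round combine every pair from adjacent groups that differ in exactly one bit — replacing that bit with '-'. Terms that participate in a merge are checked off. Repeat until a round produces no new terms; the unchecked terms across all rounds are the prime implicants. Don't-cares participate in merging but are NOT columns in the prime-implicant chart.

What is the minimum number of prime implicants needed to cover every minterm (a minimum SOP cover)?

5

[col 0] 00011*, 00101*, 00111*, 01001*, 01101*, 10001, 11101*
[col 1] -1101, 0-101, 00-11, 001-1, 01-01
Prime implicants: -1101, 0-101, 00-11, 001-1, 01-01, 10001
PI chart (minterm → PIs covering it):
  3 | 00-11  (sole → essential)
  5 | 0-101,001-1
  7 | 00-11,001-1
  9 | 01-01  (sole → essential)
  13 | -1101,0-101,01-01
  17 | 10001  (sole → essential)
  29 | -1101  (sole → essential)
Essential prime implicants: -1101, 00-11, 01-01, 10001
Petrick residual → 0-101
Minimum SOP uses 5 PIs: bcd'e + a'cd'e + a'b'de + a'bd'e + ab'c'd'e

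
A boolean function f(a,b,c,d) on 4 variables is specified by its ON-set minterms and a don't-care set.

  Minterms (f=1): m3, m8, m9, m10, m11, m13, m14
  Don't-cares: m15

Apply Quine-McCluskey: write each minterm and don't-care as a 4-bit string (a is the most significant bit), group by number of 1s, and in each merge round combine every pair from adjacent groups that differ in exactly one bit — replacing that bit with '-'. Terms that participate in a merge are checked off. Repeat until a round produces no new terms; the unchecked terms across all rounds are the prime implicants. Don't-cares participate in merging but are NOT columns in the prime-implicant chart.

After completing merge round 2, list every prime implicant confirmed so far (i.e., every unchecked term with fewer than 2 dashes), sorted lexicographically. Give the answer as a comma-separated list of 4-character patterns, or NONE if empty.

-011

size-2^0 implicants → 0011(✓)  1000(✓)  1001(✓)  1010(✓)  1011(✓)  1101(✓)  1110(✓)  1111(✓)
size-2^1 implicants → -011  1-01(✓)  1-10(✓)  1-11(✓)  10-0(✓)  10-1(✓)  100-(✓)  101-(✓)  11-1(✓)  111-(✓)
size-2^2 implicants → 1--1  1-1-  10--
Unchecked terms (primes): -011, 1--1, 1-1-, 10--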